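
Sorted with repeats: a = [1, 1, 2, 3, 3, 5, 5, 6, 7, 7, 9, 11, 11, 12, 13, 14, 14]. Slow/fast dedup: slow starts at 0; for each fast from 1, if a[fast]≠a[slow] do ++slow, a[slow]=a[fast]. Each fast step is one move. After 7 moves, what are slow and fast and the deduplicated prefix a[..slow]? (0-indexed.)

slow=4, fast=8, prefix=[1, 2, 3, 5, 6]

slow=0 fast=1: a[fast]=1=a[slow] dup, fast++
slow=0 fast=2: a[fast]=2≠a[slow]=1 write a[1]=2, slow++,fast++
slow=1 fast=3: a[fast]=3≠a[slow]=2 write a[2]=3, slow++,fast++
slow=2 fast=4: a[fast]=3=a[slow] dup, fast++
slow=2 fast=5: a[fast]=5≠a[slow]=3 write a[3]=5, slow++,fast++
slow=3 fast=6: a[fast]=5=a[slow] dup, fast++
slow=3 fast=7: a[fast]=6≠a[slow]=5 write a[4]=6, slow++,fast++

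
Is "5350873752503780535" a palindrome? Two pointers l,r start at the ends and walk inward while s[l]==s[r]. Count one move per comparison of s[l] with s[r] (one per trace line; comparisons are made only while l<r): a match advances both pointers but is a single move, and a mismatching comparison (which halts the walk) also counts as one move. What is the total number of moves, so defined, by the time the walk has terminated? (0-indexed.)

8 moves

[0,18] '5'=='5' → l++,r--
[1,17] '3'=='3' → l++,r--
[2,16] '5'=='5' → l++,r--
[3,15] '0'=='0' → l++,r--
[4,14] '8'=='8' → l++,r--
[5,13] '7'=='7' → l++,r--
[6,12] '3'=='3' → l++,r--
[7,11] '7'!='0' → stop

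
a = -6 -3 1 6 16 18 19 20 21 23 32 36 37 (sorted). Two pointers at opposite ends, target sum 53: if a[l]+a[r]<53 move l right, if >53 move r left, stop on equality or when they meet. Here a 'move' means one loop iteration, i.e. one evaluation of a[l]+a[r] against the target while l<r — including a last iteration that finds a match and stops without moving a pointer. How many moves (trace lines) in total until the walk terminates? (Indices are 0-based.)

5 moves

l=0 r=12: -6+37=31 <53, l++
l=1 r=12: -3+37=34 <53, l++
l=2 r=12: 1+37=38 <53, l++
l=3 r=12: 6+37=43 <53, l++
l=4 r=12: 16+37=53, found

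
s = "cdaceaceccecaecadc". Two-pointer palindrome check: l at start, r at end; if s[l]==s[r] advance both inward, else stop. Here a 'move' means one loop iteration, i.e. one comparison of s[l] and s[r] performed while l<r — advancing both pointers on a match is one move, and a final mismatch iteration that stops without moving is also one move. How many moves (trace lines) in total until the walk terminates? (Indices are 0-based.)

9 moves

l=0 r=17: 'c'=='c', l++,r--
l=1 r=16: 'd'=='d', l++,r--
l=2 r=15: 'a'=='a', l++,r--
l=3 r=14: 'c'=='c', l++,r--
l=4 r=13: 'e'=='e', l++,r--
l=5 r=12: 'a'=='a', l++,r--
l=6 r=11: 'c'=='c', l++,r--
l=7 r=10: 'e'=='e', l++,r--
l=8 r=9: 'c'=='c', l++,r--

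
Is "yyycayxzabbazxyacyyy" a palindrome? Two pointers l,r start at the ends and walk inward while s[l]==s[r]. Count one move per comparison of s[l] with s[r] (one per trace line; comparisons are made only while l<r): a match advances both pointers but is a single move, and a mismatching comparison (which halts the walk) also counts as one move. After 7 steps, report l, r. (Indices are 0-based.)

l=0 r=19: 'y'=='y', l++,r--
l=1 r=18: 'y'=='y', l++,r--
l=2 r=17: 'y'=='y', l++,r--
l=3 r=16: 'c'=='c', l++,r--
l=4 r=15: 'a'=='a', l++,r--
l=5 r=14: 'y'=='y', l++,r--
l=6 r=13: 'x'=='x', l++,r--

l=7, r=12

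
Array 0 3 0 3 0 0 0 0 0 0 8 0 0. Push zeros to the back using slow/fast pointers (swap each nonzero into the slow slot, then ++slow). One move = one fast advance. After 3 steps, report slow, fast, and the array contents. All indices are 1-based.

slow=1 fast=1: a[fast]=0, fast++
slow=1 fast=2: a[fast]=3≠0 swap→a[1]=3, slow++,fast++
slow=2 fast=3: a[fast]=0, fast++

slow=2, fast=4, a=[3, 0, 0, 3, 0, 0, 0, 0, 0, 0, 8, 0, 0]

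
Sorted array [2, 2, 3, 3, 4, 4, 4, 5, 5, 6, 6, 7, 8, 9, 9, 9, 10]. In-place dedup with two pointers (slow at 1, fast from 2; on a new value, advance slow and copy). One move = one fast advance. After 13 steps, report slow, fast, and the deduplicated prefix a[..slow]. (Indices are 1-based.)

slow=8, fast=15, prefix=[2, 3, 4, 5, 6, 7, 8, 9]

slow=1 fast=2: a[fast]=2=a[slow] dup, fast++
slow=1 fast=3: a[fast]=3≠a[slow]=2 write a[2]=3, slow++,fast++
slow=2 fast=4: a[fast]=3=a[slow] dup, fast++
slow=2 fast=5: a[fast]=4≠a[slow]=3 write a[3]=4, slow++,fast++
slow=3 fast=6: a[fast]=4=a[slow] dup, fast++
slow=3 fast=7: a[fast]=4=a[slow] dup, fast++
slow=3 fast=8: a[fast]=5≠a[slow]=4 write a[4]=5, slow++,fast++
slow=4 fast=9: a[fast]=5=a[slow] dup, fast++
slow=4 fast=10: a[fast]=6≠a[slow]=5 write a[5]=6, slow++,fast++
slow=5 fast=11: a[fast]=6=a[slow] dup, fast++
slow=5 fast=12: a[fast]=7≠a[slow]=6 write a[6]=7, slow++,fast++
slow=6 fast=13: a[fast]=8≠a[slow]=7 write a[7]=8, slow++,fast++
slow=7 fast=14: a[fast]=9≠a[slow]=8 write a[8]=9, slow++,fast++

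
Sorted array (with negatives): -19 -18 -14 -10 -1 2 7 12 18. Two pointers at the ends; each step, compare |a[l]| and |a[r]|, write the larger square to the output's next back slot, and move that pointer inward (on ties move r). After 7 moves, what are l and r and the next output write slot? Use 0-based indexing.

[0,8] |-19|>|18| out[8]=361 → l++
[1,8] |-18|<=|18| out[7]=324 → r--
[1,7] |-18|>|12| out[6]=324 → l++
[2,7] |-14|>|12| out[5]=196 → l++
[3,7] |-10|<=|12| out[4]=144 → r--
[3,6] |-10|>|7| out[3]=100 → l++
[4,6] |-1|<=|7| out[2]=49 → r--

l=4, r=5, next write slot=1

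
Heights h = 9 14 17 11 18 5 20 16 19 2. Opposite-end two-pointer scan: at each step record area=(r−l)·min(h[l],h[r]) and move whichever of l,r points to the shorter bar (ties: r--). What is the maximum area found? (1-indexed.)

max area = 102

[1,10] min(9,2)*9=18 best=18 * → r--
[1,9] min(9,19)*8=72 best=72 * → l++
[2,9] min(14,19)*7=98 best=98 * → l++
[3,9] min(17,19)*6=102 best=102 * → l++
[4,9] min(11,19)*5=55 best=102 → l++
[5,9] min(18,19)*4=72 best=102 → l++
[6,9] min(5,19)*3=15 best=102 → l++
[7,9] min(20,19)*2=38 best=102 → r--
[7,8] min(20,16)*1=16 best=102 → r--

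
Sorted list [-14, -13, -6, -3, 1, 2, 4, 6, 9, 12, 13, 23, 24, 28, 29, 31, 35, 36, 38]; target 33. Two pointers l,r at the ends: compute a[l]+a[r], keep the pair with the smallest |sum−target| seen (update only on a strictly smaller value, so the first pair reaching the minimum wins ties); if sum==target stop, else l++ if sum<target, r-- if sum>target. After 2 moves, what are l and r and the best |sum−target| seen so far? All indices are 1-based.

l=1 r=19: -14+38=24 d=9 *, l++
l=2 r=19: -13+38=25 d=8 *, l++

l=3, r=19, best |Δ|=8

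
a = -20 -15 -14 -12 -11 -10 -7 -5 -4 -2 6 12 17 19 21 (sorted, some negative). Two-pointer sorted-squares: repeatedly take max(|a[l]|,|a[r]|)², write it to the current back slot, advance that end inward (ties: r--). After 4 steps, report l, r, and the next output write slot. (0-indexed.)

l=1, r=11, next write slot=10

l=0 r=14: |-20|<=|21| out[14]=441, r--
l=0 r=13: |-20|>|19| out[13]=400, l++
l=1 r=13: |-15|<=|19| out[12]=361, r--
l=1 r=12: |-15|<=|17| out[11]=289, r--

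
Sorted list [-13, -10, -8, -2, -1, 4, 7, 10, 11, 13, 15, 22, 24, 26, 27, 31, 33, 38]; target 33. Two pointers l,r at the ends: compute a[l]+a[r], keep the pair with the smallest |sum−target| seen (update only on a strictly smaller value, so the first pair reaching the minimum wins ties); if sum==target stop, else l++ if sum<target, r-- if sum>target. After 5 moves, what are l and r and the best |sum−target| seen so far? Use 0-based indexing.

l=4, r=16, best |Δ|=2

l=0 r=17: -13+38=25 d=8 *, l++
l=1 r=17: -10+38=28 d=5 *, l++
l=2 r=17: -8+38=30 d=3 *, l++
l=3 r=17: -2+38=36 d=3, r--
l=3 r=16: -2+33=31 d=2 *, l++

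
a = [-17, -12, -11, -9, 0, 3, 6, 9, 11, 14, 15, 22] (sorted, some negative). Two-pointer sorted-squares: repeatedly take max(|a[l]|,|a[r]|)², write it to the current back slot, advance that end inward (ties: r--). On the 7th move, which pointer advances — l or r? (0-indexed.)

l

l=0 r=11: |-17|<=|22| out[11]=484, r--
l=0 r=10: |-17|>|15| out[10]=289, l++
l=1 r=10: |-12|<=|15| out[9]=225, r--
l=1 r=9: |-12|<=|14| out[8]=196, r--
l=1 r=8: |-12|>|11| out[7]=144, l++
l=2 r=8: |-11|<=|11| out[6]=121, r--
l=2 r=7: |-11|>|9| out[5]=121, l++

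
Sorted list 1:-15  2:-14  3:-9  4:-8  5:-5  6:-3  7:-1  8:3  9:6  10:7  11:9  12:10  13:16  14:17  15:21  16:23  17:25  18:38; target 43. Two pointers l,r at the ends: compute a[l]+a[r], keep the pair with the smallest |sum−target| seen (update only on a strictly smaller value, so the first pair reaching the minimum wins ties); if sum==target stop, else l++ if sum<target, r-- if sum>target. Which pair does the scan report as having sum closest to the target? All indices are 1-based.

l=1 r=18: -15+38=23 d=20 *, l++
l=2 r=18: -14+38=24 d=19 *, l++
l=3 r=18: -9+38=29 d=14 *, l++
l=4 r=18: -8+38=30 d=13 *, l++
l=5 r=18: -5+38=33 d=10 *, l++
l=6 r=18: -3+38=35 d=8 *, l++
l=7 r=18: -1+38=37 d=6 *, l++
l=8 r=18: 3+38=41 d=2 *, l++
l=9 r=18: 6+38=44 d=1 *, r--
l=9 r=17: 6+25=31 d=12, l++
l=10 r=17: 7+25=32 d=11, l++
l=11 r=17: 9+25=34 d=9, l++
l=12 r=17: 10+25=35 d=8, l++
l=13 r=17: 16+25=41 d=2, l++
l=14 r=17: 17+25=42 d=1, l++
l=15 r=17: 21+25=46 d=3, r--
l=15 r=16: 21+23=44 d=1, r--

pair (6, 38) with sum 44 (|Δ|=1)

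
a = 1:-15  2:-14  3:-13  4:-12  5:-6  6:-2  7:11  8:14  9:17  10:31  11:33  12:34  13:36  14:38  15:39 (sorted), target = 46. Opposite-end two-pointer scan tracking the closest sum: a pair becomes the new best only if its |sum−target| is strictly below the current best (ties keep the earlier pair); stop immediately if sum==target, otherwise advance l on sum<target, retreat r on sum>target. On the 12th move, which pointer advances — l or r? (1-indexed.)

l=1 r=15: -15+39=24 d=22 *, l++
l=2 r=15: -14+39=25 d=21 *, l++
l=3 r=15: -13+39=26 d=20 *, l++
l=4 r=15: -12+39=27 d=19 *, l++
l=5 r=15: -6+39=33 d=13 *, l++
l=6 r=15: -2+39=37 d=9 *, l++
l=7 r=15: 11+39=50 d=4 *, r--
l=7 r=14: 11+38=49 d=3 *, r--
l=7 r=13: 11+36=47 d=1 *, r--
l=7 r=12: 11+34=45 d=1, l++
l=8 r=12: 14+34=48 d=2, r--
l=8 r=11: 14+33=47 d=1, r--

r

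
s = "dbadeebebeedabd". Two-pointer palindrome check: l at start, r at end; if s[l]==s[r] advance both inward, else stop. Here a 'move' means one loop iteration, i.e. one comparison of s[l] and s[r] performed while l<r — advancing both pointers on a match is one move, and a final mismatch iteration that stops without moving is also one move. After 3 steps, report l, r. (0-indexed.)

l=0 r=14: 'd'=='d', l++,r--
l=1 r=13: 'b'=='b', l++,r--
l=2 r=12: 'a'=='a', l++,r--

l=3, r=11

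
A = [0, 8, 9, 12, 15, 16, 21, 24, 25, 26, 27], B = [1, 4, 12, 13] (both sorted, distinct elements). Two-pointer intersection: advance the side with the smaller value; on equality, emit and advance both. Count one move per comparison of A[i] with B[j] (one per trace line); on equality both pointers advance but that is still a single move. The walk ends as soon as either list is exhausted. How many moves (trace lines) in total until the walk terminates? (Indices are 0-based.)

7 moves

i=0 j=0: 0<1, i++
i=1 j=0: 8>1, j++
i=1 j=1: 8>4, j++
i=1 j=2: 8<12, i++
i=2 j=2: 9<12, i++
i=3 j=2: 12==12 emit, i++,j++
i=4 j=3: 15>13, j++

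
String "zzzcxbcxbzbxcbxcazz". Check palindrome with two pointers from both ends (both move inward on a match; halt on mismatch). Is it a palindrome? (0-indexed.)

not a palindrome (mismatch at 2,16)

[0,18] 'z'=='z' → l++,r--
[1,17] 'z'=='z' → l++,r--
[2,16] 'z'!='a' → stop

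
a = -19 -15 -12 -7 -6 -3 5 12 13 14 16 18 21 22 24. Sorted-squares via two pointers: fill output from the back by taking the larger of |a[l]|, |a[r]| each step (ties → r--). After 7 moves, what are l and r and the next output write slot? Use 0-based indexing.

l=2, r=9, next write slot=7

l=0 r=14: |-19|<=|24| out[14]=576, r--
l=0 r=13: |-19|<=|22| out[13]=484, r--
l=0 r=12: |-19|<=|21| out[12]=441, r--
l=0 r=11: |-19|>|18| out[11]=361, l++
l=1 r=11: |-15|<=|18| out[10]=324, r--
l=1 r=10: |-15|<=|16| out[9]=256, r--
l=1 r=9: |-15|>|14| out[8]=225, l++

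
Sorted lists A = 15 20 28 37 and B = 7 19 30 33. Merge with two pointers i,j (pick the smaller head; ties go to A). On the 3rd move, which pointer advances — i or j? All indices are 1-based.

j

[i=1,j=1] A[i]=15>B[j]=7 take 7 → j++
[i=1,j=2] A[i]=15<=B[j]=19 take 15 → i++
[i=2,j=2] A[i]=20>B[j]=19 take 19 → j++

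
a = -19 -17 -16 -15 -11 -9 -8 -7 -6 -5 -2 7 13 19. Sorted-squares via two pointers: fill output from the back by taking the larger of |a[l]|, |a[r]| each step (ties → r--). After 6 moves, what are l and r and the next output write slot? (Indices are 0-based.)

l=0 r=13: |-19|<=|19| out[13]=361, r--
l=0 r=12: |-19|>|13| out[12]=361, l++
l=1 r=12: |-17|>|13| out[11]=289, l++
l=2 r=12: |-16|>|13| out[10]=256, l++
l=3 r=12: |-15|>|13| out[9]=225, l++
l=4 r=12: |-11|<=|13| out[8]=169, r--

l=4, r=11, next write slot=7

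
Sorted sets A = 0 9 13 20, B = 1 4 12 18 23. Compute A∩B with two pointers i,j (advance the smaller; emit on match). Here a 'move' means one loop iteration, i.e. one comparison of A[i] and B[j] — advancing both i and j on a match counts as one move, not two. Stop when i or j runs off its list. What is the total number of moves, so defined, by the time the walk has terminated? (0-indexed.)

i=0 j=0: 0<1, i++
i=1 j=0: 9>1, j++
i=1 j=1: 9>4, j++
i=1 j=2: 9<12, i++
i=2 j=2: 13>12, j++
i=2 j=3: 13<18, i++
i=3 j=3: 20>18, j++
i=3 j=4: 20<23, i++

8 moves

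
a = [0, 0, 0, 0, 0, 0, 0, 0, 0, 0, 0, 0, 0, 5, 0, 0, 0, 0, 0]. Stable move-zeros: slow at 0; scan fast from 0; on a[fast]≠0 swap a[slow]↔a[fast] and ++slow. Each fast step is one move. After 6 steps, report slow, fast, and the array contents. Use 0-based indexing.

slow=0, fast=6, a=[0, 0, 0, 0, 0, 0, 0, 0, 0, 0, 0, 0, 0, 5, 0, 0, 0, 0, 0]

slow=0 fast=0: a[fast]=0, fast++
slow=0 fast=1: a[fast]=0, fast++
slow=0 fast=2: a[fast]=0, fast++
slow=0 fast=3: a[fast]=0, fast++
slow=0 fast=4: a[fast]=0, fast++
slow=0 fast=5: a[fast]=0, fast++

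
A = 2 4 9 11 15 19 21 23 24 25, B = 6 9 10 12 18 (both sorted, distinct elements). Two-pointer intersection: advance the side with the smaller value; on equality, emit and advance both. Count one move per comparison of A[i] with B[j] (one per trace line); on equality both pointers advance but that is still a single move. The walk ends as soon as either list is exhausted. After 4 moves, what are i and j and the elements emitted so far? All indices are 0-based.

i=3, j=2, emitted=[9]

i=0 j=0: 2<6, i++
i=1 j=0: 4<6, i++
i=2 j=0: 9>6, j++
i=2 j=1: 9==9 emit, i++,j++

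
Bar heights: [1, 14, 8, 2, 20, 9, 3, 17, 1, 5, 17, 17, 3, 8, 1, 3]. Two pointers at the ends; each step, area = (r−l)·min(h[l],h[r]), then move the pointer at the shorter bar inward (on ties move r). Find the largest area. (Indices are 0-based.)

max area = 140

l=0 r=15: min(1,3)*15=15 best=15 *, l++
l=1 r=15: min(14,3)*14=42 best=42 *, r--
l=1 r=14: min(14,1)*13=13 best=42, r--
l=1 r=13: min(14,8)*12=96 best=96 *, r--
l=1 r=12: min(14,3)*11=33 best=96, r--
l=1 r=11: min(14,17)*10=140 best=140 *, l++
l=2 r=11: min(8,17)*9=72 best=140, l++
l=3 r=11: min(2,17)*8=16 best=140, l++
l=4 r=11: min(20,17)*7=119 best=140, r--
l=4 r=10: min(20,17)*6=102 best=140, r--
l=4 r=9: min(20,5)*5=25 best=140, r--
l=4 r=8: min(20,1)*4=4 best=140, r--
l=4 r=7: min(20,17)*3=51 best=140, r--
l=4 r=6: min(20,3)*2=6 best=140, r--
l=4 r=5: min(20,9)*1=9 best=140, r--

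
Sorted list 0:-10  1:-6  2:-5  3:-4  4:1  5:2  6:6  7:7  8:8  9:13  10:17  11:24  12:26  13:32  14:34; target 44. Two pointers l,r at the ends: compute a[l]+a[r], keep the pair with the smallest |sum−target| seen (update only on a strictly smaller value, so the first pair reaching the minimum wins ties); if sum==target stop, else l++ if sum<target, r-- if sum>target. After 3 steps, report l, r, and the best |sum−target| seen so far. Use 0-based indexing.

l=3, r=14, best |Δ|=15

[0,14] -10+34=24 d=20 * → l++
[1,14] -6+34=28 d=16 * → l++
[2,14] -5+34=29 d=15 * → l++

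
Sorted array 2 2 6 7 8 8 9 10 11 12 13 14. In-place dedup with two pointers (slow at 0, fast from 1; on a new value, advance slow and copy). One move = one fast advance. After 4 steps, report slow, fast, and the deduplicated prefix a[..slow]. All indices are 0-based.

slow=3, fast=5, prefix=[2, 6, 7, 8]

slow=0 fast=1: a[fast]=2=a[slow] dup, fast++
slow=0 fast=2: a[fast]=6≠a[slow]=2 write a[1]=6, slow++,fast++
slow=1 fast=3: a[fast]=7≠a[slow]=6 write a[2]=7, slow++,fast++
slow=2 fast=4: a[fast]=8≠a[slow]=7 write a[3]=8, slow++,fast++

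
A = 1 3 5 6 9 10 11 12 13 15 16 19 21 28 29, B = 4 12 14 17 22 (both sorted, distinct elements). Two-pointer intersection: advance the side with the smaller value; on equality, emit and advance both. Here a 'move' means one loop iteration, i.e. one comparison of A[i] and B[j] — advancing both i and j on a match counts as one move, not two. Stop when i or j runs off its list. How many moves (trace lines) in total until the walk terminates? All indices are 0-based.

17 moves

[i=0,j=0] 1<4 → i++
[i=1,j=0] 3<4 → i++
[i=2,j=0] 5>4 → j++
[i=2,j=1] 5<12 → i++
[i=3,j=1] 6<12 → i++
[i=4,j=1] 9<12 → i++
[i=5,j=1] 10<12 → i++
[i=6,j=1] 11<12 → i++
[i=7,j=1] 12==12 emit → i++,j++
[i=8,j=2] 13<14 → i++
[i=9,j=2] 15>14 → j++
[i=9,j=3] 15<17 → i++
[i=10,j=3] 16<17 → i++
[i=11,j=3] 19>17 → j++
[i=11,j=4] 19<22 → i++
[i=12,j=4] 21<22 → i++
[i=13,j=4] 28>22 → j++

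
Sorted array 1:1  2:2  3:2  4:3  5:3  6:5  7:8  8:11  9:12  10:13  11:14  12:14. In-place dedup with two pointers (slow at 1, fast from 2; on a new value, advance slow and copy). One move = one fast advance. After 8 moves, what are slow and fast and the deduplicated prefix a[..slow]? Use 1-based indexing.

slow=7, fast=10, prefix=[1, 2, 3, 5, 8, 11, 12]

slow=1 fast=2: a[fast]=2≠a[slow]=1 write a[2]=2, slow++,fast++
slow=2 fast=3: a[fast]=2=a[slow] dup, fast++
slow=2 fast=4: a[fast]=3≠a[slow]=2 write a[3]=3, slow++,fast++
slow=3 fast=5: a[fast]=3=a[slow] dup, fast++
slow=3 fast=6: a[fast]=5≠a[slow]=3 write a[4]=5, slow++,fast++
slow=4 fast=7: a[fast]=8≠a[slow]=5 write a[5]=8, slow++,fast++
slow=5 fast=8: a[fast]=11≠a[slow]=8 write a[6]=11, slow++,fast++
slow=6 fast=9: a[fast]=12≠a[slow]=11 write a[7]=12, slow++,fast++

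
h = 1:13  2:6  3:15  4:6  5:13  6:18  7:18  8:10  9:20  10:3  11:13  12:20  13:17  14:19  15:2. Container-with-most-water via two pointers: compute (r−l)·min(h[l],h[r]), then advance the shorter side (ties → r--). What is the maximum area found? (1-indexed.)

l=1 r=15: min(13,2)*14=28 best=28 *, r--
l=1 r=14: min(13,19)*13=169 best=169 *, l++
l=2 r=14: min(6,19)*12=72 best=169, l++
l=3 r=14: min(15,19)*11=165 best=169, l++
l=4 r=14: min(6,19)*10=60 best=169, l++
l=5 r=14: min(13,19)*9=117 best=169, l++
l=6 r=14: min(18,19)*8=144 best=169, l++
l=7 r=14: min(18,19)*7=126 best=169, l++
l=8 r=14: min(10,19)*6=60 best=169, l++
l=9 r=14: min(20,19)*5=95 best=169, r--
l=9 r=13: min(20,17)*4=68 best=169, r--
l=9 r=12: min(20,20)*3=60 best=169, r--
l=9 r=11: min(20,13)*2=26 best=169, r--
l=9 r=10: min(20,3)*1=3 best=169, r--

max area = 169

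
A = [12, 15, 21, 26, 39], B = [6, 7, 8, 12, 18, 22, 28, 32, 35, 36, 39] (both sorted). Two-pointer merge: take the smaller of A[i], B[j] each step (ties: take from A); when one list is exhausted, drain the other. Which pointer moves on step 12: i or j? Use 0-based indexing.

[i=0,j=0] A[i]=12>B[j]=6 take 6 → j++
[i=0,j=1] A[i]=12>B[j]=7 take 7 → j++
[i=0,j=2] A[i]=12>B[j]=8 take 8 → j++
[i=0,j=3] A[i]=12<=B[j]=12 take 12 → i++
[i=1,j=3] A[i]=15>B[j]=12 take 12 → j++
[i=1,j=4] A[i]=15<=B[j]=18 take 15 → i++
[i=2,j=4] A[i]=21>B[j]=18 take 18 → j++
[i=2,j=5] A[i]=21<=B[j]=22 take 21 → i++
[i=3,j=5] A[i]=26>B[j]=22 take 22 → j++
[i=3,j=6] A[i]=26<=B[j]=28 take 26 → i++
[i=4,j=6] A[i]=39>B[j]=28 take 28 → j++
[i=4,j=7] A[i]=39>B[j]=32 take 32 → j++

j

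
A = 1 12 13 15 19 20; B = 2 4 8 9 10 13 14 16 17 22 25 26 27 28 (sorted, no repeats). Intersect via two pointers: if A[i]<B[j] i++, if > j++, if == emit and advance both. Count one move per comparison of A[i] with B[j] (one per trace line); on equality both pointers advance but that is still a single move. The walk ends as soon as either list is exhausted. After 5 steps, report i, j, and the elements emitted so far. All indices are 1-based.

[i=1,j=1] 1<2 → i++
[i=2,j=1] 12>2 → j++
[i=2,j=2] 12>4 → j++
[i=2,j=3] 12>8 → j++
[i=2,j=4] 12>9 → j++

i=2, j=5, emitted=[]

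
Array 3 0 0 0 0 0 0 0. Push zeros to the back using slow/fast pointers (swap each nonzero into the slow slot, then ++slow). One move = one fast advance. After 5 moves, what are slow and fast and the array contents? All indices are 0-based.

slow=1, fast=5, a=[3, 0, 0, 0, 0, 0, 0, 0]

(s=0,f=0) a[fast]=3≠0 swap→a[0]=3 → slow++,fast++
(s=1,f=1) a[fast]=0 → fast++
(s=1,f=2) a[fast]=0 → fast++
(s=1,f=3) a[fast]=0 → fast++
(s=1,f=4) a[fast]=0 → fast++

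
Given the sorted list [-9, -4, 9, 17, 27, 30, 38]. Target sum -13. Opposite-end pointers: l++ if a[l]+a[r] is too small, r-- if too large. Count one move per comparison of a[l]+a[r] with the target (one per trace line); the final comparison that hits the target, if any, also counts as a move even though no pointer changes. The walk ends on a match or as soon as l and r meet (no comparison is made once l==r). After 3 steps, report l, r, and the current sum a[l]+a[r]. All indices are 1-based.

l=1 r=7: -9+38=29 >-13, r--
l=1 r=6: -9+30=21 >-13, r--
l=1 r=5: -9+27=18 >-13, r--

l=1, r=4, sum=8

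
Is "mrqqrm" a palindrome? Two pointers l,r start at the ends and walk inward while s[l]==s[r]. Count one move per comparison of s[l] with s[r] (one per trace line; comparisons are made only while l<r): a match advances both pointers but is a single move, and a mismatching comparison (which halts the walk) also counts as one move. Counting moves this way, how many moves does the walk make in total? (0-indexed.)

3 moves

[0,5] 'm'=='m' → l++,r--
[1,4] 'r'=='r' → l++,r--
[2,3] 'q'=='q' → l++,r--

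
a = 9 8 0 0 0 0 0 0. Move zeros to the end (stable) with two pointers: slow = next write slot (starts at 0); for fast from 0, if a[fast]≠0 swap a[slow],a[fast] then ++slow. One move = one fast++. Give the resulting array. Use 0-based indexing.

[9, 8, 0, 0, 0, 0, 0, 0]

(s=0,f=0) a[fast]=9≠0 swap→a[0]=9 → slow++,fast++
(s=1,f=1) a[fast]=8≠0 swap→a[1]=8 → slow++,fast++
(s=2,f=2) a[fast]=0 → fast++
(s=2,f=3) a[fast]=0 → fast++
(s=2,f=4) a[fast]=0 → fast++
(s=2,f=5) a[fast]=0 → fast++
(s=2,f=6) a[fast]=0 → fast++
(s=2,f=7) a[fast]=0 → fast++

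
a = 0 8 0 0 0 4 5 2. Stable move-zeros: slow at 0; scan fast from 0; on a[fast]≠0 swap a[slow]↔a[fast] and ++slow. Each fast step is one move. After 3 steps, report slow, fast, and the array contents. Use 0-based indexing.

(s=0,f=0) a[fast]=0 → fast++
(s=0,f=1) a[fast]=8≠0 swap→a[0]=8 → slow++,fast++
(s=1,f=2) a[fast]=0 → fast++

slow=1, fast=3, a=[8, 0, 0, 0, 0, 4, 5, 2]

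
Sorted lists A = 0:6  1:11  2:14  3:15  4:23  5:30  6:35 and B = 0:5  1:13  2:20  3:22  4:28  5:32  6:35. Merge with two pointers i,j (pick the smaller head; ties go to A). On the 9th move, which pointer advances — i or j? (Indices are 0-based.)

[i=0,j=0] A[i]=6>B[j]=5 take 5 → j++
[i=0,j=1] A[i]=6<=B[j]=13 take 6 → i++
[i=1,j=1] A[i]=11<=B[j]=13 take 11 → i++
[i=2,j=1] A[i]=14>B[j]=13 take 13 → j++
[i=2,j=2] A[i]=14<=B[j]=20 take 14 → i++
[i=3,j=2] A[i]=15<=B[j]=20 take 15 → i++
[i=4,j=2] A[i]=23>B[j]=20 take 20 → j++
[i=4,j=3] A[i]=23>B[j]=22 take 22 → j++
[i=4,j=4] A[i]=23<=B[j]=28 take 23 → i++

i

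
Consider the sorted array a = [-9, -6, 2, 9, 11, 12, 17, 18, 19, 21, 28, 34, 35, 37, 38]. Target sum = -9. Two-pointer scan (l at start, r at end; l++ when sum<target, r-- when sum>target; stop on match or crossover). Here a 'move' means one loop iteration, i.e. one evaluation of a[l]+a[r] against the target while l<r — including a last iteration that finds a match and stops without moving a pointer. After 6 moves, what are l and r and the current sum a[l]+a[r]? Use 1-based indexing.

[1,15] -9+38=29 >-9 → r--
[1,14] -9+37=28 >-9 → r--
[1,13] -9+35=26 >-9 → r--
[1,12] -9+34=25 >-9 → r--
[1,11] -9+28=19 >-9 → r--
[1,10] -9+21=12 >-9 → r--

l=1, r=9, sum=10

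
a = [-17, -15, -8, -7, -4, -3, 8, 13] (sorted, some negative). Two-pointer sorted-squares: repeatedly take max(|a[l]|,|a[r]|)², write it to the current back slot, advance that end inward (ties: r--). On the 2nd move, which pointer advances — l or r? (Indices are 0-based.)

[0,7] |-17|>|13| out[7]=289 → l++
[1,7] |-15|>|13| out[6]=225 → l++

l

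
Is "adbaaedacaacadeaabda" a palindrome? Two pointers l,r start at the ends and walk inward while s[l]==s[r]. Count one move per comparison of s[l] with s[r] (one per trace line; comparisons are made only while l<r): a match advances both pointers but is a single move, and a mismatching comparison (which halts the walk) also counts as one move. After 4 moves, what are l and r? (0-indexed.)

[0,19] 'a'=='a' → l++,r--
[1,18] 'd'=='d' → l++,r--
[2,17] 'b'=='b' → l++,r--
[3,16] 'a'=='a' → l++,r--

l=4, r=15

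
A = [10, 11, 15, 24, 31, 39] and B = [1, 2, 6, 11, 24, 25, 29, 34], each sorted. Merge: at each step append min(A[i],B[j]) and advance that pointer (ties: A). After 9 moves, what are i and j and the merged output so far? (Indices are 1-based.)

i=5, j=6, merged so far=[1, 2, 6, 10, 11, 11, 15, 24, 24]

i=1 j=1: A[i]=10>B[j]=1 take 1, j++
i=1 j=2: A[i]=10>B[j]=2 take 2, j++
i=1 j=3: A[i]=10>B[j]=6 take 6, j++
i=1 j=4: A[i]=10<=B[j]=11 take 10, i++
i=2 j=4: A[i]=11<=B[j]=11 take 11, i++
i=3 j=4: A[i]=15>B[j]=11 take 11, j++
i=3 j=5: A[i]=15<=B[j]=24 take 15, i++
i=4 j=5: A[i]=24<=B[j]=24 take 24, i++
i=5 j=5: A[i]=31>B[j]=24 take 24, j++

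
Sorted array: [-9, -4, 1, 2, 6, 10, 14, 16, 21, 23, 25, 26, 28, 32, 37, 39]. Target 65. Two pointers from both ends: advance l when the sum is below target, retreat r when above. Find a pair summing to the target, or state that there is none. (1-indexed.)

(26, 39)

l=1 r=16: -9+39=30 <65, l++
l=2 r=16: -4+39=35 <65, l++
l=3 r=16: 1+39=40 <65, l++
l=4 r=16: 2+39=41 <65, l++
l=5 r=16: 6+39=45 <65, l++
l=6 r=16: 10+39=49 <65, l++
l=7 r=16: 14+39=53 <65, l++
l=8 r=16: 16+39=55 <65, l++
l=9 r=16: 21+39=60 <65, l++
l=10 r=16: 23+39=62 <65, l++
l=11 r=16: 25+39=64 <65, l++
l=12 r=16: 26+39=65, found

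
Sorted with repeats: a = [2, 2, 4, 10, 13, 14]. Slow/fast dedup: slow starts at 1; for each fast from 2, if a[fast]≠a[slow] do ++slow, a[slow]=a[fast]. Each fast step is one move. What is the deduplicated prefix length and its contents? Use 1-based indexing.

(s=1,f=2) a[fast]=2=a[slow] dup → fast++
(s=1,f=3) a[fast]=4≠a[slow]=2 write a[2]=4 → slow++,fast++
(s=2,f=4) a[fast]=10≠a[slow]=4 write a[3]=10 → slow++,fast++
(s=3,f=5) a[fast]=13≠a[slow]=10 write a[4]=13 → slow++,fast++
(s=4,f=6) a[fast]=14≠a[slow]=13 write a[5]=14 → slow++,fast++

length 5; prefix = [2, 4, 10, 13, 14]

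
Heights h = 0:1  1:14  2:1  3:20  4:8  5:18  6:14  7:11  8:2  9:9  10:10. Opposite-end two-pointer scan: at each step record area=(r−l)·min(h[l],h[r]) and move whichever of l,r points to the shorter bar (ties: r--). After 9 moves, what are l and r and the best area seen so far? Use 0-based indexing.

l=0 r=10: min(1,10)*10=10 best=10 *, l++
l=1 r=10: min(14,10)*9=90 best=90 *, r--
l=1 r=9: min(14,9)*8=72 best=90, r--
l=1 r=8: min(14,2)*7=14 best=90, r--
l=1 r=7: min(14,11)*6=66 best=90, r--
l=1 r=6: min(14,14)*5=70 best=90, r--
l=1 r=5: min(14,18)*4=56 best=90, l++
l=2 r=5: min(1,18)*3=3 best=90, l++
l=3 r=5: min(20,18)*2=36 best=90, r--

l=3, r=4, best area=90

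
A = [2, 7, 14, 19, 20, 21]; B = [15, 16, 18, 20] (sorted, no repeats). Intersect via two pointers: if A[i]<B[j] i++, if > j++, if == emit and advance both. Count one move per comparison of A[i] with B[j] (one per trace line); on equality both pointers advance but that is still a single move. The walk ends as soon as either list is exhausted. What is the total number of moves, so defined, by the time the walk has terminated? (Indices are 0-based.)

8 moves

[i=0,j=0] 2<15 → i++
[i=1,j=0] 7<15 → i++
[i=2,j=0] 14<15 → i++
[i=3,j=0] 19>15 → j++
[i=3,j=1] 19>16 → j++
[i=3,j=2] 19>18 → j++
[i=3,j=3] 19<20 → i++
[i=4,j=3] 20==20 emit → i++,j++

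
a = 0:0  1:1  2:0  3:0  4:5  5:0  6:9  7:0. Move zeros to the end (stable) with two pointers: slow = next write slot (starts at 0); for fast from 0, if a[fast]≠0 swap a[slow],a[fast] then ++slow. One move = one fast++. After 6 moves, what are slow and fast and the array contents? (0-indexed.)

slow=2, fast=6, a=[1, 5, 0, 0, 0, 0, 9, 0]

slow=0 fast=0: a[fast]=0, fast++
slow=0 fast=1: a[fast]=1≠0 swap→a[0]=1, slow++,fast++
slow=1 fast=2: a[fast]=0, fast++
slow=1 fast=3: a[fast]=0, fast++
slow=1 fast=4: a[fast]=5≠0 swap→a[1]=5, slow++,fast++
slow=2 fast=5: a[fast]=0, fast++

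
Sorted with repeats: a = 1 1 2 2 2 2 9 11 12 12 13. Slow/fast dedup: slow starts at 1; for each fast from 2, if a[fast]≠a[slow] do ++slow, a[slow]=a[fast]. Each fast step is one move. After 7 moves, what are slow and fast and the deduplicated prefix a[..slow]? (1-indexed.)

slow=4, fast=9, prefix=[1, 2, 9, 11]

slow=1 fast=2: a[fast]=1=a[slow] dup, fast++
slow=1 fast=3: a[fast]=2≠a[slow]=1 write a[2]=2, slow++,fast++
slow=2 fast=4: a[fast]=2=a[slow] dup, fast++
slow=2 fast=5: a[fast]=2=a[slow] dup, fast++
slow=2 fast=6: a[fast]=2=a[slow] dup, fast++
slow=2 fast=7: a[fast]=9≠a[slow]=2 write a[3]=9, slow++,fast++
slow=3 fast=8: a[fast]=11≠a[slow]=9 write a[4]=11, slow++,fast++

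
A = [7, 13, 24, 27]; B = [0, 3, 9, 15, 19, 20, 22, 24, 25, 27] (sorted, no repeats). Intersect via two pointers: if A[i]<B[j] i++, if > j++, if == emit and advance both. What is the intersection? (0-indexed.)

[i=0,j=0] 7>0 → j++
[i=0,j=1] 7>3 → j++
[i=0,j=2] 7<9 → i++
[i=1,j=2] 13>9 → j++
[i=1,j=3] 13<15 → i++
[i=2,j=3] 24>15 → j++
[i=2,j=4] 24>19 → j++
[i=2,j=5] 24>20 → j++
[i=2,j=6] 24>22 → j++
[i=2,j=7] 24==24 emit → i++,j++
[i=3,j=8] 27>25 → j++
[i=3,j=9] 27==27 emit → i++,j++

intersection = [24, 27]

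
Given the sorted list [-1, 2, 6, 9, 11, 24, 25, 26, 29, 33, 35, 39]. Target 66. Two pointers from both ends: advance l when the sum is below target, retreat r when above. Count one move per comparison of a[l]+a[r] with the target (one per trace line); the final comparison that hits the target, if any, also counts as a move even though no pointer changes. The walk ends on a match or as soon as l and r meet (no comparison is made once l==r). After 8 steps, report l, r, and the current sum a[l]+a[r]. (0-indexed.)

l=0 r=11: -1+39=38 <66, l++
l=1 r=11: 2+39=41 <66, l++
l=2 r=11: 6+39=45 <66, l++
l=3 r=11: 9+39=48 <66, l++
l=4 r=11: 11+39=50 <66, l++
l=5 r=11: 24+39=63 <66, l++
l=6 r=11: 25+39=64 <66, l++
l=7 r=11: 26+39=65 <66, l++

l=8, r=11, sum=68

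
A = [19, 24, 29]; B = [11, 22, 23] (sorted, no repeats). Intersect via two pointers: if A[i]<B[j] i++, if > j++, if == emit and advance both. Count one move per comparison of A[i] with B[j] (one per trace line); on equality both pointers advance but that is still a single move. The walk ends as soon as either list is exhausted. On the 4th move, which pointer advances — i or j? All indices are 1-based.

[i=1,j=1] 19>11 → j++
[i=1,j=2] 19<22 → i++
[i=2,j=2] 24>22 → j++
[i=2,j=3] 24>23 → j++

j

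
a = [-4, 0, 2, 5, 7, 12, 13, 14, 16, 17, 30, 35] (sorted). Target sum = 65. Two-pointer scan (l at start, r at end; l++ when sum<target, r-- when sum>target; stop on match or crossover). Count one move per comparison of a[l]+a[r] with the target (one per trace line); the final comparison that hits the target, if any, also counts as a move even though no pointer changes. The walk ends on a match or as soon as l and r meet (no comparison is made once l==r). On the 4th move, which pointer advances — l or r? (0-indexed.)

l

l=0 r=11: -4+35=31 <65, l++
l=1 r=11: 0+35=35 <65, l++
l=2 r=11: 2+35=37 <65, l++
l=3 r=11: 5+35=40 <65, l++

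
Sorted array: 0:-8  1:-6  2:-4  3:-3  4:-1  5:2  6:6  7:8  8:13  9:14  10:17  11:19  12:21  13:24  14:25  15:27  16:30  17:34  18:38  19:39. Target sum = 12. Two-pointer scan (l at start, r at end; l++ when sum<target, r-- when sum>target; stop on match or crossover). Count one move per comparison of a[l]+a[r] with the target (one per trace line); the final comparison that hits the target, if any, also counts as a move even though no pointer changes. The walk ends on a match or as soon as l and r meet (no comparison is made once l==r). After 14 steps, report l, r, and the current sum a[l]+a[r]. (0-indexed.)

[0,19] -8+39=31 >12 → r--
[0,18] -8+38=30 >12 → r--
[0,17] -8+34=26 >12 → r--
[0,16] -8+30=22 >12 → r--
[0,15] -8+27=19 >12 → r--
[0,14] -8+25=17 >12 → r--
[0,13] -8+24=16 >12 → r--
[0,12] -8+21=13 >12 → r--
[0,11] -8+19=11 <12 → l++
[1,11] -6+19=13 >12 → r--
[1,10] -6+17=11 <12 → l++
[2,10] -4+17=13 >12 → r--
[2,9] -4+14=10 <12 → l++
[3,9] -3+14=11 <12 → l++

l=4, r=9, sum=13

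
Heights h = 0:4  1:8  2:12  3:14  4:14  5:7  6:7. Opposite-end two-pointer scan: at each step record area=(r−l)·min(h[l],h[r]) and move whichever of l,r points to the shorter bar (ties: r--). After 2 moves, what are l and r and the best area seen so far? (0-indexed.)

[0,6] min(4,7)*6=24 best=24 * → l++
[1,6] min(8,7)*5=35 best=35 * → r--

l=1, r=5, best area=35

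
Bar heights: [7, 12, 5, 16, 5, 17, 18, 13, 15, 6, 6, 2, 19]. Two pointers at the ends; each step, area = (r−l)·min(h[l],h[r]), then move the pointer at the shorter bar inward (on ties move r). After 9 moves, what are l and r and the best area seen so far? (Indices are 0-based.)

l=9, r=12, best area=144

l=0 r=12: min(7,19)*12=84 best=84 *, l++
l=1 r=12: min(12,19)*11=132 best=132 *, l++
l=2 r=12: min(5,19)*10=50 best=132, l++
l=3 r=12: min(16,19)*9=144 best=144 *, l++
l=4 r=12: min(5,19)*8=40 best=144, l++
l=5 r=12: min(17,19)*7=119 best=144, l++
l=6 r=12: min(18,19)*6=108 best=144, l++
l=7 r=12: min(13,19)*5=65 best=144, l++
l=8 r=12: min(15,19)*4=60 best=144, l++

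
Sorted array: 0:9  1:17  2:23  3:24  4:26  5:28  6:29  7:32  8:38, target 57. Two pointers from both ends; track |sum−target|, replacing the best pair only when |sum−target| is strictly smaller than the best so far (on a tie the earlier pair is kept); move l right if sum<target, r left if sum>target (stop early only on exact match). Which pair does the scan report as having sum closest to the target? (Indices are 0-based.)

pair (28, 29) with sum 57 (|Δ|=0)

l=0 r=8: 9+38=47 d=10 *, l++
l=1 r=8: 17+38=55 d=2 *, l++
l=2 r=8: 23+38=61 d=4, r--
l=2 r=7: 23+32=55 d=2, l++
l=3 r=7: 24+32=56 d=1 *, l++
l=4 r=7: 26+32=58 d=1, r--
l=4 r=6: 26+29=55 d=2, l++
l=5 r=6: 28+29=57 d=0 *, stop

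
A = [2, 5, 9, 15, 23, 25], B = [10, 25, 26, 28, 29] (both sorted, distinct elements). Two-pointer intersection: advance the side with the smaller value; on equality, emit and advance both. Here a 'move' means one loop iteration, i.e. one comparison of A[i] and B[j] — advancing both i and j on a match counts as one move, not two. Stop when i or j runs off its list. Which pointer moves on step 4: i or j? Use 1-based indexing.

i=1 j=1: 2<10, i++
i=2 j=1: 5<10, i++
i=3 j=1: 9<10, i++
i=4 j=1: 15>10, j++

j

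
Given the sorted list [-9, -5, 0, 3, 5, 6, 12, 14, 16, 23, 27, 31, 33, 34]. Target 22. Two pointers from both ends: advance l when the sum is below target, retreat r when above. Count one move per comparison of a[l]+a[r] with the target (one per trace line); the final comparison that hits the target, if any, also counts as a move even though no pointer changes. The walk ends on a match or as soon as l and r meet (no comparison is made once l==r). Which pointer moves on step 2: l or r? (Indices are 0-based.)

r

[0,13] -9+34=25 >22 → r--
[0,12] -9+33=24 >22 → r--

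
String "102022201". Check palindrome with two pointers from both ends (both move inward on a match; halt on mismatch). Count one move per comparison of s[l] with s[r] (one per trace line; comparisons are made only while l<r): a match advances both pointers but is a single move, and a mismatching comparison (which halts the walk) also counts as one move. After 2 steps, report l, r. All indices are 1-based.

l=3, r=7

l=1 r=9: '1'=='1', l++,r--
l=2 r=8: '0'=='0', l++,r--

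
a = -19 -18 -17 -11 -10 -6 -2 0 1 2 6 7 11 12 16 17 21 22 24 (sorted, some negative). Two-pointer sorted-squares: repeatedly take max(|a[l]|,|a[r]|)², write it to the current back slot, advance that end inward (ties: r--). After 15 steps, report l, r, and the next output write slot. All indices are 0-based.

l=6, r=9, next write slot=3

[0,18] |-19|<=|24| out[18]=576 → r--
[0,17] |-19|<=|22| out[17]=484 → r--
[0,16] |-19|<=|21| out[16]=441 → r--
[0,15] |-19|>|17| out[15]=361 → l++
[1,15] |-18|>|17| out[14]=324 → l++
[2,15] |-17|<=|17| out[13]=289 → r--
[2,14] |-17|>|16| out[12]=289 → l++
[3,14] |-11|<=|16| out[11]=256 → r--
[3,13] |-11|<=|12| out[10]=144 → r--
[3,12] |-11|<=|11| out[9]=121 → r--
[3,11] |-11|>|7| out[8]=121 → l++
[4,11] |-10|>|7| out[7]=100 → l++
[5,11] |-6|<=|7| out[6]=49 → r--
[5,10] |-6|<=|6| out[5]=36 → r--
[5,9] |-6|>|2| out[4]=36 → l++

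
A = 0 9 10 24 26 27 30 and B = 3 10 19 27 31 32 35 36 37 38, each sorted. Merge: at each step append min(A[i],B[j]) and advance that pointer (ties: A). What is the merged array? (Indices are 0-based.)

[i=0,j=0] A[i]=0<=B[j]=3 take 0 → i++
[i=1,j=0] A[i]=9>B[j]=3 take 3 → j++
[i=1,j=1] A[i]=9<=B[j]=10 take 9 → i++
[i=2,j=1] A[i]=10<=B[j]=10 take 10 → i++
[i=3,j=1] A[i]=24>B[j]=10 take 10 → j++
[i=3,j=2] A[i]=24>B[j]=19 take 19 → j++
[i=3,j=3] A[i]=24<=B[j]=27 take 24 → i++
[i=4,j=3] A[i]=26<=B[j]=27 take 26 → i++
[i=5,j=3] A[i]=27<=B[j]=27 take 27 → i++
[i=6,j=3] A[i]=30>B[j]=27 take 27 → j++
[i=6,j=4] A[i]=30<=B[j]=31 take 30 → i++
[i=7,j=4] A done, take B[j]=31 → j++
[i=7,j=5] A done, take B[j]=32 → j++
[i=7,j=6] A done, take B[j]=35 → j++
[i=7,j=7] A done, take B[j]=36 → j++
[i=7,j=8] A done, take B[j]=37 → j++
[i=7,j=9] A done, take B[j]=38 → j++

[0, 3, 9, 10, 10, 19, 24, 26, 27, 27, 30, 31, 32, 35, 36, 37, 38]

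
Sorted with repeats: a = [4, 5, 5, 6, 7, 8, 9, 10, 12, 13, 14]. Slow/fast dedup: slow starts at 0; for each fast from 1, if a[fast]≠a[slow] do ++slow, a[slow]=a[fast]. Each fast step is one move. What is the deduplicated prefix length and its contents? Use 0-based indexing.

length 10; prefix = [4, 5, 6, 7, 8, 9, 10, 12, 13, 14]

slow=0 fast=1: a[fast]=5≠a[slow]=4 write a[1]=5, slow++,fast++
slow=1 fast=2: a[fast]=5=a[slow] dup, fast++
slow=1 fast=3: a[fast]=6≠a[slow]=5 write a[2]=6, slow++,fast++
slow=2 fast=4: a[fast]=7≠a[slow]=6 write a[3]=7, slow++,fast++
slow=3 fast=5: a[fast]=8≠a[slow]=7 write a[4]=8, slow++,fast++
slow=4 fast=6: a[fast]=9≠a[slow]=8 write a[5]=9, slow++,fast++
slow=5 fast=7: a[fast]=10≠a[slow]=9 write a[6]=10, slow++,fast++
slow=6 fast=8: a[fast]=12≠a[slow]=10 write a[7]=12, slow++,fast++
slow=7 fast=9: a[fast]=13≠a[slow]=12 write a[8]=13, slow++,fast++
slow=8 fast=10: a[fast]=14≠a[slow]=13 write a[9]=14, slow++,fast++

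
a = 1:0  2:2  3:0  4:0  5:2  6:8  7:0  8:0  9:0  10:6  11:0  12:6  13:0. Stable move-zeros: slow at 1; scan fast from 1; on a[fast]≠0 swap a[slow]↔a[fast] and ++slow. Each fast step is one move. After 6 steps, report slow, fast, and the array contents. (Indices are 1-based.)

slow=4, fast=7, a=[2, 2, 8, 0, 0, 0, 0, 0, 0, 6, 0, 6, 0]

(s=1,f=1) a[fast]=0 → fast++
(s=1,f=2) a[fast]=2≠0 swap→a[1]=2 → slow++,fast++
(s=2,f=3) a[fast]=0 → fast++
(s=2,f=4) a[fast]=0 → fast++
(s=2,f=5) a[fast]=2≠0 swap→a[2]=2 → slow++,fast++
(s=3,f=6) a[fast]=8≠0 swap→a[3]=8 → slow++,fast++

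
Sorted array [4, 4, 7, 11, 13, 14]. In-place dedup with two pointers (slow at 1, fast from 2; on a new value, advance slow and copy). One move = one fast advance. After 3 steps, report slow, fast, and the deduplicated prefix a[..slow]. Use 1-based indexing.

slow=1 fast=2: a[fast]=4=a[slow] dup, fast++
slow=1 fast=3: a[fast]=7≠a[slow]=4 write a[2]=7, slow++,fast++
slow=2 fast=4: a[fast]=11≠a[slow]=7 write a[3]=11, slow++,fast++

slow=3, fast=5, prefix=[4, 7, 11]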